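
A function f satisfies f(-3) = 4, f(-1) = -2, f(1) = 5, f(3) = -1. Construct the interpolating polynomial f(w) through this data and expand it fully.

f(w) = -(13/24)w^3 + (97/24)w + 3/2

Build the Lagrange basis polynomials:
L_0(w) = (w + 1)(w - 1)(w - 3) / [-48] = -(1/48)w^3 + (1/16)w^2 + (1/48)w - 1/16
L_1(w) = (w + 3)(w - 1)(w - 3) / [16] = (1/16)w^3 - (1/16)w^2 - (9/16)w + 9/16
L_2(w) = (w + 3)(w + 1)(w - 3) / [-16] = -(1/16)w^3 - (1/16)w^2 + (9/16)w + 9/16
L_3(w) = (w + 3)(w + 1)(w - 1) / [48] = (1/48)w^3 + (1/16)w^2 - (1/48)w - 1/16
f(w) = 4·L_0 + (-2)·L_1 + 5·L_2 + (-1)·L_3
  4·L_0(w) = -(1/12)w^3 + (1/4)w^2 + (1/12)w - 1/4
  (-2)·L_1(w) = -(1/8)w^3 + (1/8)w^2 + (9/8)w - 9/8
  5·L_2(w) = -(5/16)w^3 - (5/16)w^2 + (45/16)w + 45/16
  (-1)·L_3(w) = -(1/48)w^3 - (1/16)w^2 + (1/48)w + 1/16
Adding term by term: -(13/24)w^3 + (97/24)w + 3/2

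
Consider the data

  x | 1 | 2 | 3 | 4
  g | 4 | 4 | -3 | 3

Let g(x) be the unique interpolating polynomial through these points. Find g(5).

Using Newton's divided-difference form:
g[1,2] = (4 - 4) / (2 - 1) = 0
g[2,3] = (-3 - 4) / (3 - 2) = -7
g[3,4] = (3 - (-3)) / (4 - 3) = 6
g[1,2,3] = (-7 - 0) / (3 - 1) = -7/2
g[2,3,4] = (6 - (-7)) / (4 - 2) = 13/2
g[1,2,3,4] = (13/2 - (-7/2)) / (4 - 1) = 10/3
g(5) = 4 + 0·(4) + (-7/2)·(4)·(3) + (10/3)·(4)·(3)·(2) = 42

42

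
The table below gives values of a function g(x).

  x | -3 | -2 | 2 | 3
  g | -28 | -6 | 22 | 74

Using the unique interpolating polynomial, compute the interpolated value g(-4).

-80

Using Newton's divided-difference form:
g[-3,-2] = (-6 - (-28)) / (-2 - (-3)) = 22
g[-2,2] = (22 - (-6)) / (2 - (-2)) = 7
g[2,3] = (74 - 22) / (3 - 2) = 52
g[-3,-2,2] = (7 - 22) / (2 - (-3)) = -3
g[-2,2,3] = (52 - 7) / (3 - (-2)) = 9
g[-3,-2,2,3] = (9 - (-3)) / (3 - (-3)) = 2
g(-4) = -28 + 22·(-1) + (-3)·(-1)·(-2) + 2·(-1)·(-2)·(-6) = -80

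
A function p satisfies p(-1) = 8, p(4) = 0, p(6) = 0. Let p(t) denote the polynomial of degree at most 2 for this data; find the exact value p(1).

Evaluate each Lagrange basis at t = 1:
L_0(1) = (-3)·(-5)/[(-5)·(-7)] = 3/7
L_1(1) = (2)·(-5)/[(5)·(-2)] = 1
L_2(1) = (2)·(-3)/[(7)·(2)] = -3/7
Sum: 8·(3/7) + 0 + 0 = 24/7

24/7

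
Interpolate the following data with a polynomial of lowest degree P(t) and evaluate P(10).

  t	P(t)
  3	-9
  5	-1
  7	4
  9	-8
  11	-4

Using Newton's divided-difference form:
P[3,5] = (-1 - (-9)) / (5 - 3) = 4
P[5,7] = (4 - (-1)) / (7 - 5) = 5/2
P[7,9] = (-8 - 4) / (9 - 7) = -6
P[9,11] = (-4 - (-8)) / (11 - 9) = 2
P[3,5,7] = (5/2 - 4) / (7 - 3) = -3/8
P[5,7,9] = (-6 - 5/2) / (9 - 5) = -17/8
P[7,9,11] = (2 - (-6)) / (11 - 7) = 2
P[3,5,7,9] = (-17/8 - (-3/8)) / (9 - 3) = -7/24
P[5,7,9,11] = (2 - (-17/8)) / (11 - 5) = 11/16
P[3,5,7,9,11] = (11/16 - (-7/24)) / (11 - 3) = 47/384
P(10) = -9 + 4·(7) + (-3/8)·(7)·(5) + (-7/24)·(7)·(5)·(3) + (47/384)·(7)·(5)·(3)·(1) = -1523/128

-1523/128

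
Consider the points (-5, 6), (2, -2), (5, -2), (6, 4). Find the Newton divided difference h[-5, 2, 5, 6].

97/770

h[-5,2] = (-2 - 6) / (2 - (-5)) = -8/7
h[2,5] = (-2 - (-2)) / (5 - 2) = 0
h[5,6] = (4 - (-2)) / (6 - 5) = 6
h[-5,2,5] = (0 - (-8/7)) / (5 - (-5)) = 4/35
h[2,5,6] = (6 - 0) / (6 - 2) = 3/2
h[-5,2,5,6] = (3/2 - 4/35) / (6 - (-5)) = 97/770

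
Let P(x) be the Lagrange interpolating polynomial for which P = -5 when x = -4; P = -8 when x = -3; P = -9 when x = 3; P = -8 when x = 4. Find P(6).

Evaluate each Lagrange basis at x = 6:
L_0(6) = (9)·(3)·(2)/[(-1)·(-7)·(-8)] = -27/28
L_1(6) = (10)·(3)·(2)/[(1)·(-6)·(-7)] = 10/7
L_2(6) = (10)·(9)·(2)/[(7)·(6)·(-1)] = -30/7
L_3(6) = (10)·(9)·(3)/[(8)·(7)·(1)] = 135/28
Sum: (-5)·(-27/28) + (-8)·(10/7) + (-9)·(-30/7) + (-8)·(135/28) = -185/28

-185/28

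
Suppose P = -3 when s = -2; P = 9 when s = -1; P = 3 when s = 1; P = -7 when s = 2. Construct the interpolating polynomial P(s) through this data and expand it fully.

P(s) = (2/3)s^3 - (11/3)s^2 - (11/3)s + 29/3

Build the Lagrange basis polynomials:
L_0(s) = (s + 1)(s - 1)(s - 2) / [-12] = -(1/12)s^3 + (1/6)s^2 + (1/12)s - 1/6
L_1(s) = (s + 2)(s - 1)(s - 2) / [6] = (1/6)s^3 - (1/6)s^2 - (2/3)s + 2/3
L_2(s) = (s + 2)(s + 1)(s - 2) / [-6] = -(1/6)s^3 - (1/6)s^2 + (2/3)s + 2/3
L_3(s) = (s + 2)(s + 1)(s - 1) / [12] = (1/12)s^3 + (1/6)s^2 - (1/12)s - 1/6
P(s) = (-3)·L_0 + 9·L_1 + 3·L_2 + (-7)·L_3
  (-3)·L_0(s) = (1/4)s^3 - (1/2)s^2 - (1/4)s + 1/2
  9·L_1(s) = (3/2)s^3 - (3/2)s^2 - 6s + 6
  3·L_2(s) = -(1/2)s^3 - (1/2)s^2 + 2s + 2
  (-7)·L_3(s) = -(7/12)s^3 - (7/6)s^2 + (7/12)s + 7/6
Adding term by term: (2/3)s^3 - (11/3)s^2 - (11/3)s + 29/3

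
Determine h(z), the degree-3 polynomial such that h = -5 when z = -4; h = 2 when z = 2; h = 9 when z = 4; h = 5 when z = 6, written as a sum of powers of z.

h(z) = -(1/6)z^3 + (5/8)z^2 + (53/12)z - 8

Newton's divided differences:
h[-4,2] = (2 - (-5)) / (2 - (-4)) = 7/6
h[2,4] = (9 - 2) / (4 - 2) = 7/2
h[4,6] = (5 - 9) / (6 - 4) = -2
h[-4,2,4] = (7/2 - 7/6) / (4 - (-4)) = 7/24
h[2,4,6] = (-2 - 7/2) / (6 - 2) = -11/8
h[-4,2,4,6] = (-11/8 - 7/24) / (6 - (-4)) = -1/6
h(z) = -5 + (7/6)·(z + 4) + (7/24)·(z + 4)(z - 2) + (-1/6)·(z + 4)(z - 2)(z - 4)
Expanding: h(z) = -(1/6)z^3 + (5/8)z^2 + (53/12)z - 8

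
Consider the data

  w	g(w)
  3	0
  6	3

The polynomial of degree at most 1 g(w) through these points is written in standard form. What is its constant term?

Build the Lagrange basis polynomials:
L_0(w) = (w - 6) / [-3] = -(1/3)w + 2
L_1(w) = (w - 3) / [3] = (1/3)w - 1
g(w) = 0·L_0 + 3·L_1
Only the constant term is needed; take it from each L_i and combine:
0·(2) + 3·(-1) = -3

-3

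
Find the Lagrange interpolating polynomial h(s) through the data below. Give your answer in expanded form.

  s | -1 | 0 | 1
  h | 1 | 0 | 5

L_0(s) = s(s - 1) / [2] = (1/2)s^2 - (1/2)s
L_1(s) = (s + 1)(s - 1) / [-1] = -s^2 + 1
L_2(s) = (s + 1)s / [2] = (1/2)s^2 + (1/2)s
h(s) = 1·L_0 + 0·L_1 + 5·L_2
  1·L_0(s) = (1/2)s^2 - (1/2)s
  0·L_1(s) = 0
  5·L_2(s) = (5/2)s^2 + (5/2)s
Adding term by term: 3s^2 + 2s

h(s) = 3s^2 + 2s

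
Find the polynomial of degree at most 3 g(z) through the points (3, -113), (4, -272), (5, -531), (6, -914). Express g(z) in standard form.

Newton's divided differences:
g[3,4] = (-272 - (-113)) / (4 - 3) = -159
g[4,5] = (-531 - (-272)) / (5 - 4) = -259
g[5,6] = (-914 - (-531)) / (6 - 5) = -383
g[3,4,5] = (-259 - (-159)) / (5 - 3) = -50
g[4,5,6] = (-383 - (-259)) / (6 - 4) = -62
g[3,4,5,6] = (-62 - (-50)) / (6 - 3) = -4
g(z) = -113 + (-159)·(z - 3) + (-50)·(z - 3)(z - 4) + (-4)·(z - 3)(z - 4)(z - 5)
Expanding: g(z) = -4z^3 - 2z^2 + 3z + 4

g(z) = -4z^3 - 2z^2 + 3z + 4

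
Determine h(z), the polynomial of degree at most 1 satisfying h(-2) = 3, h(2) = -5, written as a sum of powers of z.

Build the Lagrange basis polynomials:
L_0(z) = (z - 2) / [-4] = -(1/4)z + 1/2
L_1(z) = (z + 2) / [4] = (1/4)z + 1/2
h(z) = 3·L_0 + (-5)·L_1
  3·L_0(z) = -(3/4)z + 3/2
  (-5)·L_1(z) = -(5/4)z - 5/2
Adding term by term: -2z - 1

h(z) = -2z - 1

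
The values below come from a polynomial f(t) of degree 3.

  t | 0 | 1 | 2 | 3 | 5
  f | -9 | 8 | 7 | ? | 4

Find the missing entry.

The 4 known values determine f uniquely (degree ≤ 3).
Evaluate each Lagrange basis at t = 3:
L_0(3) = (2)·(1)·(-2)/[(-1)·(-2)·(-5)] = 2/5
L_1(3) = (3)·(1)·(-2)/[(1)·(-1)·(-4)] = -3/2
L_2(3) = (3)·(2)·(-2)/[(2)·(1)·(-3)] = 2
L_3(3) = (3)·(2)·(1)/[(5)·(4)·(3)] = 1/10
Sum: (-9)·(2/5) + 8·(-3/2) + 7·(2) + 4·(1/10) = -6/5

-6/5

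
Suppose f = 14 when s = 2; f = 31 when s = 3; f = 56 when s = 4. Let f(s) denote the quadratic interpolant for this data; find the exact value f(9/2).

143/2

L_0(9/2) = (3/2)·(1/2)/[(-1)·(-2)] = 3/8
L_1(9/2) = (5/2)·(1/2)/[(1)·(-1)] = -5/4
L_2(9/2) = (5/2)·(3/2)/[(2)·(1)] = 15/8
Sum: 14·(3/8) + 31·(-5/4) + 56·(15/8) = 143/2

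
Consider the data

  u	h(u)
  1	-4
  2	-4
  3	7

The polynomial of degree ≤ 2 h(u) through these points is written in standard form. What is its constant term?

7

L_0(u) = (u - 2)(u - 3) / [2] = (1/2)u^2 - (5/2)u + 3
L_1(u) = (u - 1)(u - 3) / [-1] = -u^2 + 4u - 3
L_2(u) = (u - 1)(u - 2) / [2] = (1/2)u^2 - (3/2)u + 1
h(u) = (-4)·L_0 + (-4)·L_1 + 7·L_2
Only the constant term is needed; take it from each L_i and combine:
(-4)·(3) + (-4)·(-3) + 7·(1) = 7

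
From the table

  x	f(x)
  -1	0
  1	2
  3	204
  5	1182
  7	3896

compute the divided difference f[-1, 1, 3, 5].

f[-1,1] = (2 - 0) / (1 - (-1)) = 1
f[1,3] = (204 - 2) / (3 - 1) = 101
f[3,5] = (1182 - 204) / (5 - 3) = 489
f[-1,1,3] = (101 - 1) / (3 - (-1)) = 25
f[1,3,5] = (489 - 101) / (5 - 1) = 97
f[-1,1,3,5] = (97 - 25) / (5 - (-1)) = 12

12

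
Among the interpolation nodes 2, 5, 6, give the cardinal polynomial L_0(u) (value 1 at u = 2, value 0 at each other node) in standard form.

L_0(u) = (1/12)u^2 - (11/12)u + 5/2

L_0(u) = (u - 5)(u - 6) / [(-3)·(-4)]
       = (u^2 - 11u + 30) / (12)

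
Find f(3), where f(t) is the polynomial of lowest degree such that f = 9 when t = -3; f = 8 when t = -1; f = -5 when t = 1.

Evaluate each Lagrange basis at t = 3:
L_0(3) = (4)·(2)/[(-2)·(-4)] = 1
L_1(3) = (6)·(2)/[(2)·(-2)] = -3
L_2(3) = (6)·(4)/[(4)·(2)] = 3
Sum: 9·(1) + 8·(-3) + (-5)·(3) = -30

-30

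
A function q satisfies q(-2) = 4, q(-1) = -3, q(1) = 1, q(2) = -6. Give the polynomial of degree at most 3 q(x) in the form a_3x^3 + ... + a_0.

q(x) = -(3/2)x^3 + (7/2)x - 1

Build the Lagrange basis polynomials:
L_0(x) = (x + 1)(x - 1)(x - 2) / [-12] = -(1/12)x^3 + (1/6)x^2 + (1/12)x - 1/6
L_1(x) = (x + 2)(x - 1)(x - 2) / [6] = (1/6)x^3 - (1/6)x^2 - (2/3)x + 2/3
L_2(x) = (x + 2)(x + 1)(x - 2) / [-6] = -(1/6)x^3 - (1/6)x^2 + (2/3)x + 2/3
L_3(x) = (x + 2)(x + 1)(x - 1) / [12] = (1/12)x^3 + (1/6)x^2 - (1/12)x - 1/6
q(x) = 4·L_0 + (-3)·L_1 + 1·L_2 + (-6)·L_3
  4·L_0(x) = -(1/3)x^3 + (2/3)x^2 + (1/3)x - 2/3
  (-3)·L_1(x) = -(1/2)x^3 + (1/2)x^2 + 2x - 2
  1·L_2(x) = -(1/6)x^3 - (1/6)x^2 + (2/3)x + 2/3
  (-6)·L_3(x) = -(1/2)x^3 - x^2 + (1/2)x + 1
Adding term by term: -(3/2)x^3 + (7/2)x - 1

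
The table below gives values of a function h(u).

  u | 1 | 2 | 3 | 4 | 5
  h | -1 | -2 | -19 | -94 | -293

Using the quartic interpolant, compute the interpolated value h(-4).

L_0(-4) = (-6)·(-7)·(-8)·(-9)/[(-1)·(-2)·(-3)·(-4)] = 126
L_1(-4) = (-5)·(-7)·(-8)·(-9)/[(1)·(-1)·(-2)·(-3)] = -420
L_2(-4) = (-5)·(-6)·(-8)·(-9)/[(2)·(1)·(-1)·(-2)] = 540
L_3(-4) = (-5)·(-6)·(-7)·(-9)/[(3)·(2)·(1)·(-1)] = -315
L_4(-4) = (-5)·(-6)·(-7)·(-8)/[(4)·(3)·(2)·(1)] = 70
Sum: (-1)·(126) + (-2)·(-420) + (-19)·(540) + (-94)·(-315) + (-293)·(70) = -446

-446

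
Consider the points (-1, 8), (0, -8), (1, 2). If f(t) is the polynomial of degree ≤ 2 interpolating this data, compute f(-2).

50

L_0(-2) = (-2)·(-3)/[(-1)·(-2)] = 3
L_1(-2) = (-1)·(-3)/[(1)·(-1)] = -3
L_2(-2) = (-1)·(-2)/[(2)·(1)] = 1
Sum: 8·(3) + (-8)·(-3) + 2·(1) = 50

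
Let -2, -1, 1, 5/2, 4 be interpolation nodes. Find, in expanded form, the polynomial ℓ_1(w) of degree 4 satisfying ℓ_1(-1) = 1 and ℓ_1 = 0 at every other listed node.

ℓ_1(w) = -(1/35)w^4 + (11/70)w^3 - (3/70)w^2 - (23/35)w + 4/7

ℓ_1(w) = (w + 2)(w - 1)(w - 5/2)(w - 4) / [(1)·(-2)·(-7/2)·(-5)]
       = (w^4 - (11/2)w^3 + (3/2)w^2 + 23w - 20) / (-35)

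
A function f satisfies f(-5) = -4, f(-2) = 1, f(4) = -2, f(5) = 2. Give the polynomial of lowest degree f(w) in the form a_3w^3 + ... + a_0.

Newton's divided differences:
f[-5,-2] = (1 - (-4)) / (-2 - (-5)) = 5/3
f[-2,4] = (-2 - 1) / (4 - (-2)) = -1/2
f[4,5] = (2 - (-2)) / (5 - 4) = 4
f[-5,-2,4] = (-1/2 - 5/3) / (4 - (-5)) = -13/54
f[-2,4,5] = (4 - (-1/2)) / (5 - (-2)) = 9/14
f[-5,-2,4,5] = (9/14 - (-13/54)) / (5 - (-5)) = 167/1890
f(w) = -4 + (5/3)·(w + 5) + (-13/54)·(w + 5)(w + 2) + (167/1890)·(w + 5)(w + 2)(w - 4)
Expanding: f(w) = (167/1890)w^3 + (23/945)w^2 - (3041/1890)w - 304/189

f(w) = (167/1890)w^3 + (23/945)w^2 - (3041/1890)w - 304/189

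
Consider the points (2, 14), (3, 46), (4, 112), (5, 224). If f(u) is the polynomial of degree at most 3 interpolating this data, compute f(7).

634

L_0(7) = (4)·(3)·(2)/[(-1)·(-2)·(-3)] = -4
L_1(7) = (5)·(3)·(2)/[(1)·(-1)·(-2)] = 15
L_2(7) = (5)·(4)·(2)/[(2)·(1)·(-1)] = -20
L_3(7) = (5)·(4)·(3)/[(3)·(2)·(1)] = 10
Sum: 14·(-4) + 46·(15) + 112·(-20) + 224·(10) = 634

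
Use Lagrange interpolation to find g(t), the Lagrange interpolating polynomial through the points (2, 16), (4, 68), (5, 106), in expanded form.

Build the Lagrange basis polynomials:
L_0(t) = (t - 4)(t - 5) / [6] = (1/6)t^2 - (3/2)t + 10/3
L_1(t) = (t - 2)(t - 5) / [-2] = -(1/2)t^2 + (7/2)t - 5
L_2(t) = (t - 2)(t - 4) / [3] = (1/3)t^2 - 2t + 8/3
g(t) = 16·L_0 + 68·L_1 + 106·L_2
  16·L_0(t) = (8/3)t^2 - 24t + 160/3
  68·L_1(t) = -34t^2 + 238t - 340
  106·L_2(t) = (106/3)t^2 - 212t + 848/3
Adding term by term: 4t^2 + 2t - 4

g(t) = 4t^2 + 2t - 4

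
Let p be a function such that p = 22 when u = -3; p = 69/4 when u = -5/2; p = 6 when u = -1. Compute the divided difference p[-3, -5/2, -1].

1

p[-3,-5/2] = (69/4 - 22) / (-5/2 - (-3)) = -19/2
p[-5/2,-1] = (6 - 69/4) / (-1 - (-5/2)) = -15/2
p[-3,-5/2,-1] = (-15/2 - (-19/2)) / (-1 - (-3)) = 1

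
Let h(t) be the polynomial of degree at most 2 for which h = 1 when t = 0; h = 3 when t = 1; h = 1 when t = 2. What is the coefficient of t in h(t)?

Build the Lagrange basis polynomials:
L_0(t) = (t - 1)(t - 2) / [2] = (1/2)t^2 - (3/2)t + 1
L_1(t) = t(t - 2) / [-1] = -t^2 + 2t
L_2(t) = t(t - 1) / [2] = (1/2)t^2 - (1/2)t
h(t) = 1·L_0 + 3·L_1 + 1·L_2
Only the coefficient of t is needed; take it from each L_i and combine:
1·(-3/2) + 3·(2) + 1·(-1/2) = 4

4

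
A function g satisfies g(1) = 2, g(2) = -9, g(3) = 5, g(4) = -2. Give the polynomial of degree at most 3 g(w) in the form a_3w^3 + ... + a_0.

g(w) = -(23/3)w^3 + (117/2)w^2 - (797/6)w + 84

Build the Lagrange basis polynomials:
L_0(w) = (w - 2)(w - 3)(w - 4) / [-6] = -(1/6)w^3 + (3/2)w^2 - (13/3)w + 4
L_1(w) = (w - 1)(w - 3)(w - 4) / [2] = (1/2)w^3 - 4w^2 + (19/2)w - 6
L_2(w) = (w - 1)(w - 2)(w - 4) / [-2] = -(1/2)w^3 + (7/2)w^2 - 7w + 4
L_3(w) = (w - 1)(w - 2)(w - 3) / [6] = (1/6)w^3 - w^2 + (11/6)w - 1
g(w) = 2·L_0 + (-9)·L_1 + 5·L_2 + (-2)·L_3
  2·L_0(w) = -(1/3)w^3 + 3w^2 - (26/3)w + 8
  (-9)·L_1(w) = -(9/2)w^3 + 36w^2 - (171/2)w + 54
  5·L_2(w) = -(5/2)w^3 + (35/2)w^2 - 35w + 20
  (-2)·L_3(w) = -(1/3)w^3 + 2w^2 - (11/3)w + 2
Adding term by term: -(23/3)w^3 + (117/2)w^2 - (797/6)w + 84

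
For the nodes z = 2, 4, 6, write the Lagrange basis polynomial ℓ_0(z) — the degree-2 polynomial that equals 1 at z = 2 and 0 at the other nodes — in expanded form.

ℓ_0(z) = (1/8)z^2 - (5/4)z + 3

ℓ_0(z) = (z - 4)(z - 6) / [(-2)·(-4)]
       = (z^2 - 10z + 24) / (8)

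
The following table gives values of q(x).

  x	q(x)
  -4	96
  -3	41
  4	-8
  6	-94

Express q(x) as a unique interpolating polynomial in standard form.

q(x) = -x^3 + 3x^2 + 3x - 4

L_0(x) = (x + 3)(x - 4)(x - 6) / [-80] = -(1/80)x^3 + (7/80)x^2 + (3/40)x - 9/10
L_1(x) = (x + 4)(x - 4)(x - 6) / [63] = (1/63)x^3 - (2/21)x^2 - (16/63)x + 32/21
L_2(x) = (x + 4)(x + 3)(x - 6) / [-112] = -(1/112)x^3 - (1/112)x^2 + (15/56)x + 9/14
L_3(x) = (x + 4)(x + 3)(x - 4) / [180] = (1/180)x^3 + (1/60)x^2 - (4/45)x - 4/15
q(x) = 96·L_0 + 41·L_1 + (-8)·L_2 + (-94)·L_3
  96·L_0(x) = -(6/5)x^3 + (42/5)x^2 + (36/5)x - 432/5
  41·L_1(x) = (41/63)x^3 - (82/21)x^2 - (656/63)x + 1312/21
  (-8)·L_2(x) = (1/14)x^3 + (1/14)x^2 - (15/7)x - 36/7
  (-94)·L_3(x) = -(47/90)x^3 - (47/30)x^2 + (376/45)x + 376/15
Adding term by term: -x^3 + 3x^2 + 3x - 4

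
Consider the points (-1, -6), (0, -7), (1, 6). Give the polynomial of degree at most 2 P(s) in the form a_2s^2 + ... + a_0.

P(s) = 7s^2 + 6s - 7

Build the Lagrange basis polynomials:
L_0(s) = s(s - 1) / [2] = (1/2)s^2 - (1/2)s
L_1(s) = (s + 1)(s - 1) / [-1] = -s^2 + 1
L_2(s) = (s + 1)s / [2] = (1/2)s^2 + (1/2)s
P(s) = (-6)·L_0 + (-7)·L_1 + 6·L_2
  (-6)·L_0(s) = -3s^2 + 3s
  (-7)·L_1(s) = 7s^2 - 7
  6·L_2(s) = 3s^2 + 3s
Adding term by term: 7s^2 + 6s - 7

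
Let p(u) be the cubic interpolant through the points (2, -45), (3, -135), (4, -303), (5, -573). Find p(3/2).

-87/4

Evaluate each Lagrange basis at u = 3/2:
L_0(3/2) = (-3/2)·(-5/2)·(-7/2)/[(-1)·(-2)·(-3)] = 35/16
L_1(3/2) = (-1/2)·(-5/2)·(-7/2)/[(1)·(-1)·(-2)] = -35/16
L_2(3/2) = (-1/2)·(-3/2)·(-7/2)/[(2)·(1)·(-1)] = 21/16
L_3(3/2) = (-1/2)·(-3/2)·(-5/2)/[(3)·(2)·(1)] = -5/16
Sum: (-45)·(35/16) + (-135)·(-35/16) + (-303)·(21/16) + (-573)·(-5/16) = -87/4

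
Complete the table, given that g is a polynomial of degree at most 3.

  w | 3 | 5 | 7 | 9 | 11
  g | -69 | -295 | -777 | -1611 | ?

-2893

The 4 known values determine g uniquely (degree ≤ 3).
L_0(11) = (6)·(4)·(2)/[(-2)·(-4)·(-6)] = -1
L_1(11) = (8)·(4)·(2)/[(2)·(-2)·(-4)] = 4
L_2(11) = (8)·(6)·(2)/[(4)·(2)·(-2)] = -6
L_3(11) = (8)·(6)·(4)/[(6)·(4)·(2)] = 4
Sum: (-69)·(-1) + (-295)·(4) + (-777)·(-6) + (-1611)·(4) = -2893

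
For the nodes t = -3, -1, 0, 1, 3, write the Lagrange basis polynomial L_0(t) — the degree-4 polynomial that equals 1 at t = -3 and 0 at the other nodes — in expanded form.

L_0(t) = (t + 1)t(t - 1)(t - 3) / [(-2)·(-3)·(-4)·(-6)]
       = (t^4 - 3t^3 - t^2 + 3t) / (144)

L_0(t) = (1/144)t^4 - (1/48)t^3 - (1/144)t^2 + (1/48)t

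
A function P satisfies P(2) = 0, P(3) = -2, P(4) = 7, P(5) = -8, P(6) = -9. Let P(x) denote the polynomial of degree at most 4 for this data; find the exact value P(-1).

L_0(-1) = (-4)·(-5)·(-6)·(-7)/[(-1)·(-2)·(-3)·(-4)] = 35
L_1(-1) = (-3)·(-5)·(-6)·(-7)/[(1)·(-1)·(-2)·(-3)] = -105
L_2(-1) = (-3)·(-4)·(-6)·(-7)/[(2)·(1)·(-1)·(-2)] = 126
L_3(-1) = (-3)·(-4)·(-5)·(-7)/[(3)·(2)·(1)·(-1)] = -70
L_4(-1) = (-3)·(-4)·(-5)·(-6)/[(4)·(3)·(2)·(1)] = 15
Sum: 0 + (-2)·(-105) + 7·(126) + (-8)·(-70) + (-9)·(15) = 1517

1517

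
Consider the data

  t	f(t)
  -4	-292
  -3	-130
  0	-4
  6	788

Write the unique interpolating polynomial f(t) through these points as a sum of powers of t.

L_0(t) = (t + 3)t(t - 6) / [-40] = -(1/40)t^3 + (3/40)t^2 + (9/20)t
L_1(t) = (t + 4)t(t - 6) / [27] = (1/27)t^3 - (2/27)t^2 - (8/9)t
L_2(t) = (t + 4)(t + 3)(t - 6) / [-72] = -(1/72)t^3 - (1/72)t^2 + (5/12)t + 1
L_3(t) = (t + 4)(t + 3)t / [540] = (1/540)t^3 + (7/540)t^2 + (1/45)t
f(t) = (-292)·L_0 + (-130)·L_1 + (-4)·L_2 + 788·L_3
  (-292)·L_0(t) = (73/10)t^3 - (219/10)t^2 - (657/5)t
  (-130)·L_1(t) = -(130/27)t^3 + (260/27)t^2 + (1040/9)t
  (-4)·L_2(t) = (1/18)t^3 + (1/18)t^2 - (5/3)t - 4
  788·L_3(t) = (197/135)t^3 + (1379/135)t^2 + (788/45)t
Adding term by term: 4t^3 - 2t^2 - 4

f(t) = 4t^3 - 2t^2 - 4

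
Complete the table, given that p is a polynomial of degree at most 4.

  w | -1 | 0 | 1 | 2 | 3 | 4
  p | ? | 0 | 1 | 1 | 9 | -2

-47

The 5 known values determine p uniquely (degree ≤ 4).
Evaluate each Lagrange basis at w = -1:
L_0(-1) = (-2)·(-3)·(-4)·(-5)/[(-1)·(-2)·(-3)·(-4)] = 5
L_1(-1) = (-1)·(-3)·(-4)·(-5)/[(1)·(-1)·(-2)·(-3)] = -10
L_2(-1) = (-1)·(-2)·(-4)·(-5)/[(2)·(1)·(-1)·(-2)] = 10
L_3(-1) = (-1)·(-2)·(-3)·(-5)/[(3)·(2)·(1)·(-1)] = -5
L_4(-1) = (-1)·(-2)·(-3)·(-4)/[(4)·(3)·(2)·(1)] = 1
Sum: 0 + 1·(-10) + 1·(10) + 9·(-5) + (-2)·(1) = -47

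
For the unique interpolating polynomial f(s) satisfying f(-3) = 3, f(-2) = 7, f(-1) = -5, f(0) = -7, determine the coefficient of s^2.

18

L_0(s) = (s + 2)(s + 1)s / [-6] = -(1/6)s^3 - (1/2)s^2 - (1/3)s
L_1(s) = (s + 3)(s + 1)s / [2] = (1/2)s^3 + 2s^2 + (3/2)s
L_2(s) = (s + 3)(s + 2)s / [-2] = -(1/2)s^3 - (5/2)s^2 - 3s
L_3(s) = (s + 3)(s + 2)(s + 1) / [6] = (1/6)s^3 + s^2 + (11/6)s + 1
f(s) = 3·L_0 + 7·L_1 + (-5)·L_2 + (-7)·L_3
Only the coefficient of s^2 is needed; take it from each L_i and combine:
3·(-1/2) + 7·(2) + (-5)·(-5/2) + (-7)·(1) = 18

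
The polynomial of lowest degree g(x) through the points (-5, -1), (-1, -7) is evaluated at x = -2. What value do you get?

Evaluate each Lagrange basis at x = -2:
L_0(-2) = (-1)/[(-4)] = 1/4
L_1(-2) = (3)/[(4)] = 3/4
Sum: (-1)·(1/4) + (-7)·(3/4) = -11/2

-11/2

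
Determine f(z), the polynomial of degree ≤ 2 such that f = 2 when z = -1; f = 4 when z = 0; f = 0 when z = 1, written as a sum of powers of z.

f(z) = -3z^2 - z + 4

L_0(z) = z(z - 1) / [2] = (1/2)z^2 - (1/2)z
L_1(z) = (z + 1)(z - 1) / [-1] = -z^2 + 1
L_2(z) = (z + 1)z / [2] = (1/2)z^2 + (1/2)z
f(z) = 2·L_0 + 4·L_1 + 0·L_2
  2·L_0(z) = z^2 - z
  4·L_1(z) = -4z^2 + 4
  0·L_2(z) = 0
Adding term by term: -3z^2 - z + 4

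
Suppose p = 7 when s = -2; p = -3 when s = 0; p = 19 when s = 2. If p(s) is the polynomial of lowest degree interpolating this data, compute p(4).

L_0(4) = (4)·(2)/[(-2)·(-4)] = 1
L_1(4) = (6)·(2)/[(2)·(-2)] = -3
L_2(4) = (6)·(4)/[(4)·(2)] = 3
Sum: 7·(1) + (-3)·(-3) + 19·(3) = 73

73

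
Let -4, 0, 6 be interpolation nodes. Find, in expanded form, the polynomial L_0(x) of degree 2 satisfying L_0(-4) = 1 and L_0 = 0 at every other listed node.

L_0(x) = (1/40)x^2 - (3/20)x

L_0(x) = x(x - 6) / [(-4)·(-10)]
       = (x^2 - 6x) / (40)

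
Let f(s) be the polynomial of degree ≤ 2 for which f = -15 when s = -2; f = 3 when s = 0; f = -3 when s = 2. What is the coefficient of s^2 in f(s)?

The leading coefficient equals the top divided difference f[-2,0,2].
f[-2,0] = (3 - (-15)) / (0 - (-2)) = 9
f[0,2] = (-3 - 3) / (2 - 0) = -3
f[-2,0,2] = (-3 - 9) / (2 - (-2)) = -3

-3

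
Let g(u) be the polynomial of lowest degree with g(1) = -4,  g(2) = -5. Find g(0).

-3

L_0(0) = (-2)/[(-1)] = 2
L_1(0) = (-1)/[(1)] = -1
Sum: (-4)·(2) + (-5)·(-1) = -3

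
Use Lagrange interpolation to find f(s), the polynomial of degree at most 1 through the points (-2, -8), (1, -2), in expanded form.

f(s) = 2s - 4

L_0(s) = (s - 1) / [-3] = -(1/3)s + 1/3
L_1(s) = (s + 2) / [3] = (1/3)s + 2/3
f(s) = (-8)·L_0 + (-2)·L_1
  (-8)·L_0(s) = (8/3)s - 8/3
  (-2)·L_1(s) = -(2/3)s - 4/3
Adding term by term: 2s - 4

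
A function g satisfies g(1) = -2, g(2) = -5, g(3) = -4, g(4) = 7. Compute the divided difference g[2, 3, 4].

g[2,3] = (-4 - (-5)) / (3 - 2) = 1
g[3,4] = (7 - (-4)) / (4 - 3) = 11
g[2,3,4] = (11 - 1) / (4 - 2) = 5

5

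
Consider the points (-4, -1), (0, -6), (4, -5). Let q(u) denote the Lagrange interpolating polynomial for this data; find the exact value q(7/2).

-349/64

Evaluate each Lagrange basis at u = 7/2:
L_0(7/2) = (7/2)·(-1/2)/[(-4)·(-8)] = -7/128
L_1(7/2) = (15/2)·(-1/2)/[(4)·(-4)] = 15/64
L_2(7/2) = (15/2)·(7/2)/[(8)·(4)] = 105/128
Sum: (-1)·(-7/128) + (-6)·(15/64) + (-5)·(105/128) = -349/64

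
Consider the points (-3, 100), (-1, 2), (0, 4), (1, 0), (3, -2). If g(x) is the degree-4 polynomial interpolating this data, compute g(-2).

18

Using Newton's divided-difference form:
g[-3,-1] = (2 - 100) / (-1 - (-3)) = -49
g[-1,0] = (4 - 2) / (0 - (-1)) = 2
g[0,1] = (0 - 4) / (1 - 0) = -4
g[1,3] = (-2 - 0) / (3 - 1) = -1
g[-3,-1,0] = (2 - (-49)) / (0 - (-3)) = 17
g[-1,0,1] = (-4 - 2) / (1 - (-1)) = -3
g[0,1,3] = (-1 - (-4)) / (3 - 0) = 1
g[-3,-1,0,1] = (-3 - 17) / (1 - (-3)) = -5
g[-1,0,1,3] = (1 - (-3)) / (3 - (-1)) = 1
g[-3,-1,0,1,3] = (1 - (-5)) / (3 - (-3)) = 1
g(-2) = 100 + (-49)·(1) + 17·(1)·(-1) + (-5)·(1)·(-1)·(-2) + 1·(1)·(-1)·(-2)·(-3) = 18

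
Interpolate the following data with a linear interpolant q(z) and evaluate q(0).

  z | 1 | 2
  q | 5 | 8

2

Evaluate each Lagrange basis at z = 0:
L_0(0) = (-2)/[(-1)] = 2
L_1(0) = (-1)/[(1)] = -1
Sum: 5·(2) + 8·(-1) = 2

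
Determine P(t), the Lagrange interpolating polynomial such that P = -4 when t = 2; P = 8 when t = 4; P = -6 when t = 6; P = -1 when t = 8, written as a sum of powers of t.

P(t) = (15/16)t^3 - (29/2)t^2 + (267/4)t - 87

L_0(t) = (t - 4)(t - 6)(t - 8) / [-48] = -(1/48)t^3 + (3/8)t^2 - (13/6)t + 4
L_1(t) = (t - 2)(t - 6)(t - 8) / [16] = (1/16)t^3 - t^2 + (19/4)t - 6
L_2(t) = (t - 2)(t - 4)(t - 8) / [-16] = -(1/16)t^3 + (7/8)t^2 - (7/2)t + 4
L_3(t) = (t - 2)(t - 4)(t - 6) / [48] = (1/48)t^3 - (1/4)t^2 + (11/12)t - 1
P(t) = (-4)·L_0 + 8·L_1 + (-6)·L_2 + (-1)·L_3
  (-4)·L_0(t) = (1/12)t^3 - (3/2)t^2 + (26/3)t - 16
  8·L_1(t) = (1/2)t^3 - 8t^2 + 38t - 48
  (-6)·L_2(t) = (3/8)t^3 - (21/4)t^2 + 21t - 24
  (-1)·L_3(t) = -(1/48)t^3 + (1/4)t^2 - (11/12)t + 1
Adding term by term: (15/16)t^3 - (29/2)t^2 + (267/4)t - 87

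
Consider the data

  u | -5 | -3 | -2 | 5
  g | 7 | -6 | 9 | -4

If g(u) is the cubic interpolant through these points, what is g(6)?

-3132/35

Evaluate each Lagrange basis at u = 6:
L_0(6) = (9)·(8)·(1)/[(-2)·(-3)·(-10)] = -6/5
L_1(6) = (11)·(8)·(1)/[(2)·(-1)·(-8)] = 11/2
L_2(6) = (11)·(9)·(1)/[(3)·(1)·(-7)] = -33/7
L_3(6) = (11)·(9)·(8)/[(10)·(8)·(7)] = 99/70
Sum: 7·(-6/5) + (-6)·(11/2) + 9·(-33/7) + (-4)·(99/70) = -3132/35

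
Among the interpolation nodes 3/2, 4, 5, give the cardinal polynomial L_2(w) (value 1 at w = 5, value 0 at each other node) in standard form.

L_2(w) = (w - 3/2)(w - 4) / [(7/2)·(1)]
       = (w^2 - (11/2)w + 6) / (7/2)

L_2(w) = (2/7)w^2 - (11/7)w + 12/7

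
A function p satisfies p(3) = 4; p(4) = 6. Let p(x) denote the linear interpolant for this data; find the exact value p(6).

Evaluate each Lagrange basis at x = 6:
L_0(6) = (2)/[(-1)] = -2
L_1(6) = (3)/[(1)] = 3
Sum: 4·(-2) + 6·(3) = 10

10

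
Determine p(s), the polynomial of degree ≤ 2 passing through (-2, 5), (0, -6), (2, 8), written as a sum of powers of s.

L_0(s) = s(s - 2) / [8] = (1/8)s^2 - (1/4)s
L_1(s) = (s + 2)(s - 2) / [-4] = -(1/4)s^2 + 1
L_2(s) = (s + 2)s / [8] = (1/8)s^2 + (1/4)s
p(s) = 5·L_0 + (-6)·L_1 + 8·L_2
  5·L_0(s) = (5/8)s^2 - (5/4)s
  (-6)·L_1(s) = (3/2)s^2 - 6
  8·L_2(s) = s^2 + 2s
Adding term by term: (25/8)s^2 + (3/4)s - 6

p(s) = (25/8)s^2 + (3/4)s - 6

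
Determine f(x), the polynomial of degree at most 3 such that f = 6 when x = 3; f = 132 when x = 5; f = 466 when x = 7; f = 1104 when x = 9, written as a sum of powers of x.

Build the Lagrange basis polynomials:
L_0(x) = (x - 5)(x - 7)(x - 9) / [-48] = -(1/48)x^3 + (7/16)x^2 - (143/48)x + 105/16
L_1(x) = (x - 3)(x - 7)(x - 9) / [16] = (1/16)x^3 - (19/16)x^2 + (111/16)x - 189/16
L_2(x) = (x - 3)(x - 5)(x - 9) / [-16] = -(1/16)x^3 + (17/16)x^2 - (87/16)x + 135/16
L_3(x) = (x - 3)(x - 5)(x - 7) / [48] = (1/48)x^3 - (5/16)x^2 + (71/48)x - 35/16
f(x) = 6·L_0 + 132·L_1 + 466·L_2 + 1104·L_3
  6·L_0(x) = -(1/8)x^3 + (21/8)x^2 - (143/8)x + 315/8
  132·L_1(x) = (33/4)x^3 - (627/4)x^2 + (3663/4)x - 6237/4
  466·L_2(x) = -(233/8)x^3 + (3961/8)x^2 - (20271/8)x + 31455/8
  1104·L_3(x) = 23x^3 - 345x^2 + 1633x - 2415
Adding term by term: 2x^3 - 4x^2 - 3x - 3

f(x) = 2x^3 - 4x^2 - 3x - 3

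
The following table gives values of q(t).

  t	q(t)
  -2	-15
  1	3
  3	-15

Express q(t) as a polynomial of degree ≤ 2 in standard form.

Newton's divided differences:
q[-2,1] = (3 - (-15)) / (1 - (-2)) = 6
q[1,3] = (-15 - 3) / (3 - 1) = -9
q[-2,1,3] = (-9 - 6) / (3 - (-2)) = -3
q(t) = -15 + 6·(t + 2) + (-3)·(t + 2)(t - 1)
Expanding: q(t) = -3t^2 + 3t + 3

q(t) = -3t^2 + 3t + 3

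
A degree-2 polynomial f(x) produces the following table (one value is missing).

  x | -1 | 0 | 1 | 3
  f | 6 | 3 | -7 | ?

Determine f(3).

-48

The 3 known values determine f uniquely (degree ≤ 2).
Evaluate each Lagrange basis at x = 3:
L_0(3) = (3)·(2)/[(-1)·(-2)] = 3
L_1(3) = (4)·(2)/[(1)·(-1)] = -8
L_2(3) = (4)·(3)/[(2)·(1)] = 6
Sum: 6·(3) + 3·(-8) + (-7)·(6) = -48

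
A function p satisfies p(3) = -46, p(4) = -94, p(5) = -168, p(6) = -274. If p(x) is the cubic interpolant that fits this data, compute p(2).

-18

Using Newton's divided-difference form:
p[3,4] = (-94 - (-46)) / (4 - 3) = -48
p[4,5] = (-168 - (-94)) / (5 - 4) = -74
p[5,6] = (-274 - (-168)) / (6 - 5) = -106
p[3,4,5] = (-74 - (-48)) / (5 - 3) = -13
p[4,5,6] = (-106 - (-74)) / (6 - 4) = -16
p[3,4,5,6] = (-16 - (-13)) / (6 - 3) = -1
p(2) = -46 + (-48)·(-1) + (-13)·(-1)·(-2) + (-1)·(-1)·(-2)·(-3) = -18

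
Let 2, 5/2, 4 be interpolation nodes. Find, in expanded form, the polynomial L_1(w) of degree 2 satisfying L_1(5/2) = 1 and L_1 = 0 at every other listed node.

L_1(w) = -(4/3)w^2 + 8w - 32/3

L_1(w) = (w - 2)(w - 4) / [(1/2)·(-3/2)]
       = (w^2 - 6w + 8) / (-3/4)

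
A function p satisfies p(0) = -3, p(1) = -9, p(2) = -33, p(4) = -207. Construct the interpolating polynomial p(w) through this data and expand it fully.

Newton's divided differences:
p[0,1] = (-9 - (-3)) / (1 - 0) = -6
p[1,2] = (-33 - (-9)) / (2 - 1) = -24
p[2,4] = (-207 - (-33)) / (4 - 2) = -87
p[0,1,2] = (-24 - (-6)) / (2 - 0) = -9
p[1,2,4] = (-87 - (-24)) / (4 - 1) = -21
p[0,1,2,4] = (-21 - (-9)) / (4 - 0) = -3
p(w) = -3 + (-6)·w + (-9)·w(w - 1) + (-3)·w(w - 1)(w - 2)
Expanding: p(w) = -3w^3 - 3w - 3

p(w) = -3w^3 - 3w - 3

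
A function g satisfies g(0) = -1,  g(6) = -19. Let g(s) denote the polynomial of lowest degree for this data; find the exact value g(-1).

Evaluate each Lagrange basis at s = -1:
L_0(-1) = (-7)/[(-6)] = 7/6
L_1(-1) = (-1)/[(6)] = -1/6
Sum: (-1)·(7/6) + (-19)·(-1/6) = 2

2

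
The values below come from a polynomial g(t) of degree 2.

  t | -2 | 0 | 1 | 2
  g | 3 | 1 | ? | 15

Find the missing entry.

6

The 3 known values determine g uniquely (degree ≤ 2).
Evaluate each Lagrange basis at t = 1:
L_0(1) = (1)·(-1)/[(-2)·(-4)] = -1/8
L_1(1) = (3)·(-1)/[(2)·(-2)] = 3/4
L_2(1) = (3)·(1)/[(4)·(2)] = 3/8
Sum: 3·(-1/8) + 1·(3/4) + 15·(3/8) = 6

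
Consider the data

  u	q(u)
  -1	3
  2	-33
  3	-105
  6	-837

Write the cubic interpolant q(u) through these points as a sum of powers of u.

q(u) = -4u^3 + u^2 - u - 3

Newton's divided differences:
q[-1,2] = (-33 - 3) / (2 - (-1)) = -12
q[2,3] = (-105 - (-33)) / (3 - 2) = -72
q[3,6] = (-837 - (-105)) / (6 - 3) = -244
q[-1,2,3] = (-72 - (-12)) / (3 - (-1)) = -15
q[2,3,6] = (-244 - (-72)) / (6 - 2) = -43
q[-1,2,3,6] = (-43 - (-15)) / (6 - (-1)) = -4
q(u) = 3 + (-12)·(u + 1) + (-15)·(u + 1)(u - 2) + (-4)·(u + 1)(u - 2)(u - 3)
Expanding: q(u) = -4u^3 + u^2 - u - 3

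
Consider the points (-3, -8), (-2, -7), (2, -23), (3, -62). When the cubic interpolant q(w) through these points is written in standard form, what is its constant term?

1

Build the Lagrange basis polynomials:
L_0(w) = (w + 2)(w - 2)(w - 3) / [-30] = -(1/30)w^3 + (1/10)w^2 + (2/15)w - 2/5
L_1(w) = (w + 3)(w - 2)(w - 3) / [20] = (1/20)w^3 - (1/10)w^2 - (9/20)w + 9/10
L_2(w) = (w + 3)(w + 2)(w - 3) / [-20] = -(1/20)w^3 - (1/10)w^2 + (9/20)w + 9/10
L_3(w) = (w + 3)(w + 2)(w - 2) / [30] = (1/30)w^3 + (1/10)w^2 - (2/15)w - 2/5
q(w) = (-8)·L_0 + (-7)·L_1 + (-23)·L_2 + (-62)·L_3
Only the constant term is needed; take it from each L_i and combine:
(-8)·(-2/5) + (-7)·(9/10) + (-23)·(9/10) + (-62)·(-2/5) = 1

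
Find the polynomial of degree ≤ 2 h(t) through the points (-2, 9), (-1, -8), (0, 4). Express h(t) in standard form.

Newton's divided differences:
h[-2,-1] = (-8 - 9) / (-1 - (-2)) = -17
h[-1,0] = (4 - (-8)) / (0 - (-1)) = 12
h[-2,-1,0] = (12 - (-17)) / (0 - (-2)) = 29/2
h(t) = 9 + (-17)·(t + 2) + (29/2)·(t + 2)(t + 1)
Expanding: h(t) = (29/2)t^2 + (53/2)t + 4

h(t) = (29/2)t^2 + (53/2)t + 4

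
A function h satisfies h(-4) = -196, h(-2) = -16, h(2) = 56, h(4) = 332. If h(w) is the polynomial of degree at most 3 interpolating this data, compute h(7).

1586

Evaluate each Lagrange basis at w = 7:
L_0(7) = (9)·(5)·(3)/[(-2)·(-6)·(-8)] = -45/32
L_1(7) = (11)·(5)·(3)/[(2)·(-4)·(-6)] = 55/16
L_2(7) = (11)·(9)·(3)/[(6)·(4)·(-2)] = -99/16
L_3(7) = (11)·(9)·(5)/[(8)·(6)·(2)] = 165/32
Sum: (-196)·(-45/32) + (-16)·(55/16) + 56·(-99/16) + 332·(165/32) = 1586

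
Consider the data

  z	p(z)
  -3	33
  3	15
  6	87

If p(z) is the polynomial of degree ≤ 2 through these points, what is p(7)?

123

Evaluate each Lagrange basis at z = 7:
L_0(7) = (4)·(1)/[(-6)·(-9)] = 2/27
L_1(7) = (10)·(1)/[(6)·(-3)] = -5/9
L_2(7) = (10)·(4)/[(9)·(3)] = 40/27
Sum: 33·(2/27) + 15·(-5/9) + 87·(40/27) = 123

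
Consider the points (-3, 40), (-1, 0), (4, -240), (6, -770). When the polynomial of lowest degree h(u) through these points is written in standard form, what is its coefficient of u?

Build the Lagrange basis polynomials:
L_0(u) = (u + 1)(u - 4)(u - 6) / [-126] = -(1/126)u^3 + (1/14)u^2 - (1/9)u - 4/21
L_1(u) = (u + 3)(u - 4)(u - 6) / [70] = (1/70)u^3 - (1/10)u^2 - (3/35)u + 36/35
L_2(u) = (u + 3)(u + 1)(u - 6) / [-70] = -(1/70)u^3 + (1/35)u^2 + (3/10)u + 9/35
L_3(u) = (u + 3)(u + 1)(u - 4) / [126] = (1/126)u^3 - (13/126)u - 2/21
h(u) = 40·L_0 + 0·L_1 + (-240)·L_2 + (-770)·L_3
Only the coefficient of u is needed; take it from each L_i and combine:
40·(-1/9) + 0·(-3/35) + (-240)·(3/10) + (-770)·(-13/126) = 3

3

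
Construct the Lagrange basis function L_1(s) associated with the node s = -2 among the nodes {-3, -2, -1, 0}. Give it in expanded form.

L_1(s) = (s + 3)(s + 1)s / [(1)·(-1)·(-2)]
       = (s^3 + 4s^2 + 3s) / (2)

L_1(s) = (1/2)s^3 + 2s^2 + (3/2)s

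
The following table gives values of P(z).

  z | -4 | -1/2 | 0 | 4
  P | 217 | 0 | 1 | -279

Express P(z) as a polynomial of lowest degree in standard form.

P(z) = -4z^3 - 2z^2 + 2z + 1

Newton's divided differences:
P[-4,-1/2] = (0 - 217) / (-1/2 - (-4)) = -62
P[-1/2,0] = (1 - 0) / (0 - (-1/2)) = 2
P[0,4] = (-279 - 1) / (4 - 0) = -70
P[-4,-1/2,0] = (2 - (-62)) / (0 - (-4)) = 16
P[-1/2,0,4] = (-70 - 2) / (4 - (-1/2)) = -16
P[-4,-1/2,0,4] = (-16 - 16) / (4 - (-4)) = -4
P(z) = 217 + (-62)·(z + 4) + 16·(z + 4)(z + 1/2) + (-4)·(z + 4)(z + 1/2)z
Expanding: P(z) = -4z^3 - 2z^2 + 2z + 1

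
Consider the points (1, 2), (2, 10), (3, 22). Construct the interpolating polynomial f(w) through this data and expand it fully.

f(w) = 2w^2 + 2w - 2

Build the Lagrange basis polynomials:
L_0(w) = (w - 2)(w - 3) / [2] = (1/2)w^2 - (5/2)w + 3
L_1(w) = (w - 1)(w - 3) / [-1] = -w^2 + 4w - 3
L_2(w) = (w - 1)(w - 2) / [2] = (1/2)w^2 - (3/2)w + 1
f(w) = 2·L_0 + 10·L_1 + 22·L_2
  2·L_0(w) = w^2 - 5w + 6
  10·L_1(w) = -10w^2 + 40w - 30
  22·L_2(w) = 11w^2 - 33w + 22
Adding term by term: 2w^2 + 2w - 2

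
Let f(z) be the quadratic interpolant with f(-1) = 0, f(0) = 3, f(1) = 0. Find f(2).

-9

Using Newton's divided-difference form:
f[-1,0] = (3 - 0) / (0 - (-1)) = 3
f[0,1] = (0 - 3) / (1 - 0) = -3
f[-1,0,1] = (-3 - 3) / (1 - (-1)) = -3
f(2) = 0 + 3·(3) + (-3)·(3)·(2) = -9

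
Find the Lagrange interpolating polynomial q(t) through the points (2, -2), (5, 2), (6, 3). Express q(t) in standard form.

L_0(t) = (t - 5)(t - 6) / [12] = (1/12)t^2 - (11/12)t + 5/2
L_1(t) = (t - 2)(t - 6) / [-3] = -(1/3)t^2 + (8/3)t - 4
L_2(t) = (t - 2)(t - 5) / [4] = (1/4)t^2 - (7/4)t + 5/2
q(t) = (-2)·L_0 + 2·L_1 + 3·L_2
  (-2)·L_0(t) = -(1/6)t^2 + (11/6)t - 5
  2·L_1(t) = -(2/3)t^2 + (16/3)t - 8
  3·L_2(t) = (3/4)t^2 - (21/4)t + 15/2
Adding term by term: -(1/12)t^2 + (23/12)t - 11/2

q(t) = -(1/12)t^2 + (23/12)t - 11/2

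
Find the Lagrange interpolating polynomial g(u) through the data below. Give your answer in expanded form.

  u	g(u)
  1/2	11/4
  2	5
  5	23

g(u) = u^2 - u + 3

L_0(u) = (u - 2)(u - 5) / [27/4] = (4/27)u^2 - (28/27)u + 40/27
L_1(u) = (u - 1/2)(u - 5) / [-9/2] = -(2/9)u^2 + (11/9)u - 5/9
L_2(u) = (u - 1/2)(u - 2) / [27/2] = (2/27)u^2 - (5/27)u + 2/27
g(u) = (11/4)·L_0 + 5·L_1 + 23·L_2
  (11/4)·L_0(u) = (11/27)u^2 - (77/27)u + 110/27
  5·L_1(u) = -(10/9)u^2 + (55/9)u - 25/9
  23·L_2(u) = (46/27)u^2 - (115/27)u + 46/27
Adding term by term: u^2 - u + 3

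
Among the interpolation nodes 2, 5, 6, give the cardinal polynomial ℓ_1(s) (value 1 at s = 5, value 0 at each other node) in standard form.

ℓ_1(s) = -(1/3)s^2 + (8/3)s - 4

ℓ_1(s) = (s - 2)(s - 6) / [(3)·(-1)]
       = (s^2 - 8s + 12) / (-3)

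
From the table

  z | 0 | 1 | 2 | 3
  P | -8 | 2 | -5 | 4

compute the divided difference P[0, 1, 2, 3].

P[0,1] = (2 - (-8)) / (1 - 0) = 10
P[1,2] = (-5 - 2) / (2 - 1) = -7
P[2,3] = (4 - (-5)) / (3 - 2) = 9
P[0,1,2] = (-7 - 10) / (2 - 0) = -17/2
P[1,2,3] = (9 - (-7)) / (3 - 1) = 8
P[0,1,2,3] = (8 - (-17/2)) / (3 - 0) = 11/2

11/2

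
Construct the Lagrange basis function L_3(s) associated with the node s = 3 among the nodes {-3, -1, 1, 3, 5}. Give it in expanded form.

L_3(s) = (s + 3)(s + 1)(s - 1)(s - 5) / [(6)·(4)·(2)·(-2)]
       = (s^4 - 2s^3 - 16s^2 + 2s + 15) / (-96)

L_3(s) = -(1/96)s^4 + (1/48)s^3 + (1/6)s^2 - (1/48)s - 5/32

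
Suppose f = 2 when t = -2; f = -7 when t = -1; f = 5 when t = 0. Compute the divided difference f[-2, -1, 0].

21/2

f[-2,-1] = (-7 - 2) / (-1 - (-2)) = -9
f[-1,0] = (5 - (-7)) / (0 - (-1)) = 12
f[-2,-1,0] = (12 - (-9)) / (0 - (-2)) = 21/2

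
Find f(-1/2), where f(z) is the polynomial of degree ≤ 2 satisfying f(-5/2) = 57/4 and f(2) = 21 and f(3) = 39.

L_0(-1/2) = (-5/2)·(-7/2)/[(-9/2)·(-11/2)] = 35/99
L_1(-1/2) = (2)·(-7/2)/[(9/2)·(-1)] = 14/9
L_2(-1/2) = (2)·(-5/2)/[(11/2)·(1)] = -10/11
Sum: 57/4·(35/99) + 21·(14/9) + 39·(-10/11) = 9/4

9/4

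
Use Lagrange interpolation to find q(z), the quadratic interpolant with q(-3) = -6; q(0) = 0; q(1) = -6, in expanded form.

q(z) = -2z^2 - 4z

L_0(z) = z(z - 1) / [12] = (1/12)z^2 - (1/12)z
L_1(z) = (z + 3)(z - 1) / [-3] = -(1/3)z^2 - (2/3)z + 1
L_2(z) = (z + 3)z / [4] = (1/4)z^2 + (3/4)z
q(z) = (-6)·L_0 + 0·L_1 + (-6)·L_2
  (-6)·L_0(z) = -(1/2)z^2 + (1/2)z
  0·L_1(z) = 0
  (-6)·L_2(z) = -(3/2)z^2 - (9/2)z
Adding term by term: -2z^2 - 4z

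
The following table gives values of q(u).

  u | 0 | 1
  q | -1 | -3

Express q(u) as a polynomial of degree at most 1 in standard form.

q(u) = -2u - 1

Build the Lagrange basis polynomials:
L_0(u) = (u - 1) / [-1] = -u + 1
L_1(u) = u / [1] = u
q(u) = (-1)·L_0 + (-3)·L_1
  (-1)·L_0(u) = u - 1
  (-3)·L_1(u) = -3u
Adding term by term: -2u - 1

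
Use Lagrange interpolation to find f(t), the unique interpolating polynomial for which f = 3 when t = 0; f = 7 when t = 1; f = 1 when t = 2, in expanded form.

f(t) = -5t^2 + 9t + 3

Build the Lagrange basis polynomials:
L_0(t) = (t - 1)(t - 2) / [2] = (1/2)t^2 - (3/2)t + 1
L_1(t) = t(t - 2) / [-1] = -t^2 + 2t
L_2(t) = t(t - 1) / [2] = (1/2)t^2 - (1/2)t
f(t) = 3·L_0 + 7·L_1 + 1·L_2
  3·L_0(t) = (3/2)t^2 - (9/2)t + 3
  7·L_1(t) = -7t^2 + 14t
  1·L_2(t) = (1/2)t^2 - (1/2)t
Adding term by term: -5t^2 + 9t + 3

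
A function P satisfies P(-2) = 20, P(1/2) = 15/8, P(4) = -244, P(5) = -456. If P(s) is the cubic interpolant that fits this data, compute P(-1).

Evaluate each Lagrange basis at s = -1:
L_0(-1) = (-3/2)·(-5)·(-6)/[(-5/2)·(-6)·(-7)] = 3/7
L_1(-1) = (1)·(-5)·(-6)/[(5/2)·(-7/2)·(-9/2)] = 16/21
L_2(-1) = (1)·(-3/2)·(-6)/[(6)·(7/2)·(-1)] = -3/7
L_3(-1) = (1)·(-3/2)·(-5)/[(7)·(9/2)·(1)] = 5/21
Sum: 20·(3/7) + 15/8·(16/21) + (-244)·(-3/7) + (-456)·(5/21) = 6

6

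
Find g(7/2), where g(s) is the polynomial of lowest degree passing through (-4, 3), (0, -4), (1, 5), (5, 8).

Evaluate each Lagrange basis at s = 7/2:
L_0(7/2) = (7/2)·(5/2)·(-3/2)/[(-4)·(-5)·(-9)] = 7/96
L_1(7/2) = (15/2)·(5/2)·(-3/2)/[(4)·(-1)·(-5)] = -45/32
L_2(7/2) = (15/2)·(7/2)·(-3/2)/[(5)·(1)·(-4)] = 63/32
L_3(7/2) = (15/2)·(7/2)·(5/2)/[(9)·(5)·(4)] = 35/96
Sum: 3·(7/96) + (-4)·(-45/32) + 5·(63/32) + 8·(35/96) = 893/48

893/48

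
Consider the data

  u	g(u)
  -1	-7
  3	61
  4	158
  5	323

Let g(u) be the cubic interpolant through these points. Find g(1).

-1

Using Newton's divided-difference form:
g[-1,3] = (61 - (-7)) / (3 - (-1)) = 17
g[3,4] = (158 - 61) / (4 - 3) = 97
g[4,5] = (323 - 158) / (5 - 4) = 165
g[-1,3,4] = (97 - 17) / (4 - (-1)) = 16
g[3,4,5] = (165 - 97) / (5 - 3) = 34
g[-1,3,4,5] = (34 - 16) / (5 - (-1)) = 3
g(1) = -7 + 17·(2) + 16·(2)·(-2) + 3·(2)·(-2)·(-3) = -1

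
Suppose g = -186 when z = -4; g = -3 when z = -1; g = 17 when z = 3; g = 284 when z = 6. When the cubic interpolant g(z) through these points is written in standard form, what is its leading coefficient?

2

Build the Lagrange basis polynomials:
L_0(z) = (z + 1)(z - 3)(z - 6) / [-210] = -(1/210)z^3 + (4/105)z^2 - (3/70)z - 3/35
L_1(z) = (z + 4)(z - 3)(z - 6) / [84] = (1/84)z^3 - (5/84)z^2 - (3/14)z + 6/7
L_2(z) = (z + 4)(z + 1)(z - 6) / [-84] = -(1/84)z^3 + (1/84)z^2 + (13/42)z + 2/7
L_3(z) = (z + 4)(z + 1)(z - 3) / [210] = (1/210)z^3 + (1/105)z^2 - (11/210)z - 2/35
g(z) = (-186)·L_0 + (-3)·L_1 + 17·L_2 + 284·L_3
Only the coefficient of z^3 is needed; take it from each L_i and combine:
(-186)·(-1/210) + (-3)·(1/84) + 17·(-1/84) + 284·(1/210) = 2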